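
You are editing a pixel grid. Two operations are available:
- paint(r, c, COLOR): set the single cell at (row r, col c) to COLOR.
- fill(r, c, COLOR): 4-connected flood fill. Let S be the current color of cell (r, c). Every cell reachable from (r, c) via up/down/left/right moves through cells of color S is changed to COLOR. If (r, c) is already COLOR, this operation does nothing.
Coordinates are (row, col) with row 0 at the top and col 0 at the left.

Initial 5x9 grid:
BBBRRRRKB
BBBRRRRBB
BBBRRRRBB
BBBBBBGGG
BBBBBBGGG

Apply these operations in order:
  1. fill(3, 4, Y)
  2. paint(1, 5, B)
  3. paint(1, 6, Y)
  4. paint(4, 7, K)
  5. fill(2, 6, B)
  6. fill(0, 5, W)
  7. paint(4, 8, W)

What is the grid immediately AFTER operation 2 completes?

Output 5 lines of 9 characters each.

After op 1 fill(3,4,Y) [21 cells changed]:
YYYRRRRKB
YYYRRRRBB
YYYRRRRBB
YYYYYYGGG
YYYYYYGGG
After op 2 paint(1,5,B):
YYYRRRRKB
YYYRRBRBB
YYYRRRRBB
YYYYYYGGG
YYYYYYGGG

Answer: YYYRRRRKB
YYYRRBRBB
YYYRRRRBB
YYYYYYGGG
YYYYYYGGG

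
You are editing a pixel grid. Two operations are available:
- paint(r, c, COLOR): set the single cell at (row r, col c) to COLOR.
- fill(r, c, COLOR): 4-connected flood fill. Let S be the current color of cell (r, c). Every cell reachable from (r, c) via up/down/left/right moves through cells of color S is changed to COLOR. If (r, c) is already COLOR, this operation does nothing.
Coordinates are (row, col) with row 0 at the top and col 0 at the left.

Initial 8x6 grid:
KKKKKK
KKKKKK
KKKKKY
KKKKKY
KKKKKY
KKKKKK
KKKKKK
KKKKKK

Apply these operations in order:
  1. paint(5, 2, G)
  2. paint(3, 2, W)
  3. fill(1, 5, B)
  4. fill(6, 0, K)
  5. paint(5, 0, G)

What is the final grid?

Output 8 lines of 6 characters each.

After op 1 paint(5,2,G):
KKKKKK
KKKKKK
KKKKKY
KKKKKY
KKKKKY
KKGKKK
KKKKKK
KKKKKK
After op 2 paint(3,2,W):
KKKKKK
KKKKKK
KKKKKY
KKWKKY
KKKKKY
KKGKKK
KKKKKK
KKKKKK
After op 3 fill(1,5,B) [43 cells changed]:
BBBBBB
BBBBBB
BBBBBY
BBWBBY
BBBBBY
BBGBBB
BBBBBB
BBBBBB
After op 4 fill(6,0,K) [43 cells changed]:
KKKKKK
KKKKKK
KKKKKY
KKWKKY
KKKKKY
KKGKKK
KKKKKK
KKKKKK
After op 5 paint(5,0,G):
KKKKKK
KKKKKK
KKKKKY
KKWKKY
KKKKKY
GKGKKK
KKKKKK
KKKKKK

Answer: KKKKKK
KKKKKK
KKKKKY
KKWKKY
KKKKKY
GKGKKK
KKKKKK
KKKKKK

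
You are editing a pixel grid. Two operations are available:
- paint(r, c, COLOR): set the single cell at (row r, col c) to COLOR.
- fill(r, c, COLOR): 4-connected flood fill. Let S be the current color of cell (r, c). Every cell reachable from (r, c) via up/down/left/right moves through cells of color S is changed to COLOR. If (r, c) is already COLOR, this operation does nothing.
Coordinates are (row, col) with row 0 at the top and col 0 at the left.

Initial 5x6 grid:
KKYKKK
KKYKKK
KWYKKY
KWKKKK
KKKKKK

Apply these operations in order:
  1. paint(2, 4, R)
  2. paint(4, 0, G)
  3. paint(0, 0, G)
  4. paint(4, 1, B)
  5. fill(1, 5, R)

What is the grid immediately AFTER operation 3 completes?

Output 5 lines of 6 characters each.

Answer: GKYKKK
KKYKKK
KWYKRY
KWKKKK
GKKKKK

Derivation:
After op 1 paint(2,4,R):
KKYKKK
KKYKKK
KWYKRY
KWKKKK
KKKKKK
After op 2 paint(4,0,G):
KKYKKK
KKYKKK
KWYKRY
KWKKKK
GKKKKK
After op 3 paint(0,0,G):
GKYKKK
KKYKKK
KWYKRY
KWKKKK
GKKKKK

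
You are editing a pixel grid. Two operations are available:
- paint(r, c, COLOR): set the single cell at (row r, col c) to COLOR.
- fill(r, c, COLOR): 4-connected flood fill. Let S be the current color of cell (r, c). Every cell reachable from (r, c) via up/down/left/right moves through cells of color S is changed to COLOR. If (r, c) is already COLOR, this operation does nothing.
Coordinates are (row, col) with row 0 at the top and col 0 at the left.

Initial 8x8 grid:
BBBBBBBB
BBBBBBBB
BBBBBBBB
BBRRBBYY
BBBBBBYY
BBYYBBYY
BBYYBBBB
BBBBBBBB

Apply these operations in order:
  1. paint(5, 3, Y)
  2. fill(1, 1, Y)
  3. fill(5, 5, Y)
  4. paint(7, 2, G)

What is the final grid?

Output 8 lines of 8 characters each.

After op 1 paint(5,3,Y):
BBBBBBBB
BBBBBBBB
BBBBBBBB
BBRRBBYY
BBBBBBYY
BBYYBBYY
BBYYBBBB
BBBBBBBB
After op 2 fill(1,1,Y) [52 cells changed]:
YYYYYYYY
YYYYYYYY
YYYYYYYY
YYRRYYYY
YYYYYYYY
YYYYYYYY
YYYYYYYY
YYYYYYYY
After op 3 fill(5,5,Y) [0 cells changed]:
YYYYYYYY
YYYYYYYY
YYYYYYYY
YYRRYYYY
YYYYYYYY
YYYYYYYY
YYYYYYYY
YYYYYYYY
After op 4 paint(7,2,G):
YYYYYYYY
YYYYYYYY
YYYYYYYY
YYRRYYYY
YYYYYYYY
YYYYYYYY
YYYYYYYY
YYGYYYYY

Answer: YYYYYYYY
YYYYYYYY
YYYYYYYY
YYRRYYYY
YYYYYYYY
YYYYYYYY
YYYYYYYY
YYGYYYYY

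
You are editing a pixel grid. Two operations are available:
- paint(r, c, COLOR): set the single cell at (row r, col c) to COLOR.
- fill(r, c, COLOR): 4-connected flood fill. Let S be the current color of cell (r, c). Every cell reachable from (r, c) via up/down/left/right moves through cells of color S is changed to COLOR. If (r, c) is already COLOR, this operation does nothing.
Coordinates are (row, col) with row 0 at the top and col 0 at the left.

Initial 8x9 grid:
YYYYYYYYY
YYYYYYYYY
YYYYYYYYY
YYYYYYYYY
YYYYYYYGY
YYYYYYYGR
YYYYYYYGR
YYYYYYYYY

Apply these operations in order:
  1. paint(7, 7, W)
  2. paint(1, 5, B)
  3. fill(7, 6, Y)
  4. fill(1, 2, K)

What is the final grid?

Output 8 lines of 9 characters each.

After op 1 paint(7,7,W):
YYYYYYYYY
YYYYYYYYY
YYYYYYYYY
YYYYYYYYY
YYYYYYYGY
YYYYYYYGR
YYYYYYYGR
YYYYYYYWY
After op 2 paint(1,5,B):
YYYYYYYYY
YYYYYBYYY
YYYYYYYYY
YYYYYYYYY
YYYYYYYGY
YYYYYYYGR
YYYYYYYGR
YYYYYYYWY
After op 3 fill(7,6,Y) [0 cells changed]:
YYYYYYYYY
YYYYYBYYY
YYYYYYYYY
YYYYYYYYY
YYYYYYYGY
YYYYYYYGR
YYYYYYYGR
YYYYYYYWY
After op 4 fill(1,2,K) [64 cells changed]:
KKKKKKKKK
KKKKKBKKK
KKKKKKKKK
KKKKKKKKK
KKKKKKKGK
KKKKKKKGR
KKKKKKKGR
KKKKKKKWY

Answer: KKKKKKKKK
KKKKKBKKK
KKKKKKKKK
KKKKKKKKK
KKKKKKKGK
KKKKKKKGR
KKKKKKKGR
KKKKKKKWY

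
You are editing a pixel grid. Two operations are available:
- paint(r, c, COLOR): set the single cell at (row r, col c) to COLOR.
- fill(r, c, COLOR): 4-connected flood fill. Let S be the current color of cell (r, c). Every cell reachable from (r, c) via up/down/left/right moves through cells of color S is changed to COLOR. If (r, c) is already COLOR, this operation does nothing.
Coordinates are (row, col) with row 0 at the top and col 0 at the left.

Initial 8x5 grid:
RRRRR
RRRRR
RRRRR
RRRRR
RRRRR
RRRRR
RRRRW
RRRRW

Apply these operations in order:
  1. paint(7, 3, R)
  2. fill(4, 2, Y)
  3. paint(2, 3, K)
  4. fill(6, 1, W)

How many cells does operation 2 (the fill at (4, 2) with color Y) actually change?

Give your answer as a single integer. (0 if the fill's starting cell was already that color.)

Answer: 38

Derivation:
After op 1 paint(7,3,R):
RRRRR
RRRRR
RRRRR
RRRRR
RRRRR
RRRRR
RRRRW
RRRRW
After op 2 fill(4,2,Y) [38 cells changed]:
YYYYY
YYYYY
YYYYY
YYYYY
YYYYY
YYYYY
YYYYW
YYYYW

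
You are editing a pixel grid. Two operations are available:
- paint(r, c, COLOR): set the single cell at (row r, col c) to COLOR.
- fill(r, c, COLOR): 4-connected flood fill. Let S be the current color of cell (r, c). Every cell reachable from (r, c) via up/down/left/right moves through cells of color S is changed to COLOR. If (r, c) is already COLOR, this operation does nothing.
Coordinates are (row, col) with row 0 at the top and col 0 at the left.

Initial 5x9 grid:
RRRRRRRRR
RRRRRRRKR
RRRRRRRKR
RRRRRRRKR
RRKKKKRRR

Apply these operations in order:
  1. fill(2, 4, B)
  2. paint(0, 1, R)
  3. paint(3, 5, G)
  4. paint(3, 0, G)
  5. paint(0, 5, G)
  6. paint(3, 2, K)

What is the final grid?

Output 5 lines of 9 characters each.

Answer: BRBBBGBBB
BBBBBBBKB
BBBBBBBKB
GBKBBGBKB
BBKKKKBBB

Derivation:
After op 1 fill(2,4,B) [38 cells changed]:
BBBBBBBBB
BBBBBBBKB
BBBBBBBKB
BBBBBBBKB
BBKKKKBBB
After op 2 paint(0,1,R):
BRBBBBBBB
BBBBBBBKB
BBBBBBBKB
BBBBBBBKB
BBKKKKBBB
After op 3 paint(3,5,G):
BRBBBBBBB
BBBBBBBKB
BBBBBBBKB
BBBBBGBKB
BBKKKKBBB
After op 4 paint(3,0,G):
BRBBBBBBB
BBBBBBBKB
BBBBBBBKB
GBBBBGBKB
BBKKKKBBB
After op 5 paint(0,5,G):
BRBBBGBBB
BBBBBBBKB
BBBBBBBKB
GBBBBGBKB
BBKKKKBBB
After op 6 paint(3,2,K):
BRBBBGBBB
BBBBBBBKB
BBBBBBBKB
GBKBBGBKB
BBKKKKBBB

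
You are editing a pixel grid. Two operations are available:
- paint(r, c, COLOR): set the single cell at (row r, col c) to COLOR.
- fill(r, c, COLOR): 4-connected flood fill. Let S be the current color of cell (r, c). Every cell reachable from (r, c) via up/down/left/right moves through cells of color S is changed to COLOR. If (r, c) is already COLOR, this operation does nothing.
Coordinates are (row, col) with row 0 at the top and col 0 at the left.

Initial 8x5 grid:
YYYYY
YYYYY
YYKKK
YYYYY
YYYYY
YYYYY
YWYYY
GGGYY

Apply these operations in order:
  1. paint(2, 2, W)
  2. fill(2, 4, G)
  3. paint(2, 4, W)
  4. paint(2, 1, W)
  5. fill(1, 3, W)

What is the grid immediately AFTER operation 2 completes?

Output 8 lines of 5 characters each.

Answer: YYYYY
YYYYY
YYWGG
YYYYY
YYYYY
YYYYY
YWYYY
GGGYY

Derivation:
After op 1 paint(2,2,W):
YYYYY
YYYYY
YYWKK
YYYYY
YYYYY
YYYYY
YWYYY
GGGYY
After op 2 fill(2,4,G) [2 cells changed]:
YYYYY
YYYYY
YYWGG
YYYYY
YYYYY
YYYYY
YWYYY
GGGYY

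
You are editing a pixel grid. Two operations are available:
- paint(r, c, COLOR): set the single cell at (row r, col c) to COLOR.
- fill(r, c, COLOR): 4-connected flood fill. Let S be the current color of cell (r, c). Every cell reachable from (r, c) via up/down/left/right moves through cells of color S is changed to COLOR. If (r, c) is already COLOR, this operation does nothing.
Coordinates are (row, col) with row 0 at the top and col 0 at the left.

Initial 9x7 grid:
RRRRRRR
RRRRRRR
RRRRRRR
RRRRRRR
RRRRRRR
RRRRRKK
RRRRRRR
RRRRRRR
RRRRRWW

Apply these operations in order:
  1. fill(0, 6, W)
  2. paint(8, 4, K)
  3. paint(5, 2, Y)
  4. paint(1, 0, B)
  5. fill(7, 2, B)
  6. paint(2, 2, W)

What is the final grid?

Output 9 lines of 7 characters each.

After op 1 fill(0,6,W) [59 cells changed]:
WWWWWWW
WWWWWWW
WWWWWWW
WWWWWWW
WWWWWWW
WWWWWKK
WWWWWWW
WWWWWWW
WWWWWWW
After op 2 paint(8,4,K):
WWWWWWW
WWWWWWW
WWWWWWW
WWWWWWW
WWWWWWW
WWWWWKK
WWWWWWW
WWWWWWW
WWWWKWW
After op 3 paint(5,2,Y):
WWWWWWW
WWWWWWW
WWWWWWW
WWWWWWW
WWWWWWW
WWYWWKK
WWWWWWW
WWWWWWW
WWWWKWW
After op 4 paint(1,0,B):
WWWWWWW
BWWWWWW
WWWWWWW
WWWWWWW
WWWWWWW
WWYWWKK
WWWWWWW
WWWWWWW
WWWWKWW
After op 5 fill(7,2,B) [58 cells changed]:
BBBBBBB
BBBBBBB
BBBBBBB
BBBBBBB
BBBBBBB
BBYBBKK
BBBBBBB
BBBBBBB
BBBBKBB
After op 6 paint(2,2,W):
BBBBBBB
BBBBBBB
BBWBBBB
BBBBBBB
BBBBBBB
BBYBBKK
BBBBBBB
BBBBBBB
BBBBKBB

Answer: BBBBBBB
BBBBBBB
BBWBBBB
BBBBBBB
BBBBBBB
BBYBBKK
BBBBBBB
BBBBBBB
BBBBKBB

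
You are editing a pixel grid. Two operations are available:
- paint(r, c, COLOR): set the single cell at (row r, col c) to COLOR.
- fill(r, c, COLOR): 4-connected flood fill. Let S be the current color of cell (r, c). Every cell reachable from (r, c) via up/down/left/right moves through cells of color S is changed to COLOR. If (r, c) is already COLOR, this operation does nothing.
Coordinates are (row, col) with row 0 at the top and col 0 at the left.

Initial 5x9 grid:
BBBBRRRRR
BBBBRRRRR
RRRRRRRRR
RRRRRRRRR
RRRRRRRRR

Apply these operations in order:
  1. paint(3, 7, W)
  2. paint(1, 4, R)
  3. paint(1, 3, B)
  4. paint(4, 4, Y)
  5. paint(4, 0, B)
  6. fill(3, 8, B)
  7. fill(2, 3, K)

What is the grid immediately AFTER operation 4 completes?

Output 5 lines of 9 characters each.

After op 1 paint(3,7,W):
BBBBRRRRR
BBBBRRRRR
RRRRRRRRR
RRRRRRRWR
RRRRRRRRR
After op 2 paint(1,4,R):
BBBBRRRRR
BBBBRRRRR
RRRRRRRRR
RRRRRRRWR
RRRRRRRRR
After op 3 paint(1,3,B):
BBBBRRRRR
BBBBRRRRR
RRRRRRRRR
RRRRRRRWR
RRRRRRRRR
After op 4 paint(4,4,Y):
BBBBRRRRR
BBBBRRRRR
RRRRRRRRR
RRRRRRRWR
RRRRYRRRR

Answer: BBBBRRRRR
BBBBRRRRR
RRRRRRRRR
RRRRRRRWR
RRRRYRRRR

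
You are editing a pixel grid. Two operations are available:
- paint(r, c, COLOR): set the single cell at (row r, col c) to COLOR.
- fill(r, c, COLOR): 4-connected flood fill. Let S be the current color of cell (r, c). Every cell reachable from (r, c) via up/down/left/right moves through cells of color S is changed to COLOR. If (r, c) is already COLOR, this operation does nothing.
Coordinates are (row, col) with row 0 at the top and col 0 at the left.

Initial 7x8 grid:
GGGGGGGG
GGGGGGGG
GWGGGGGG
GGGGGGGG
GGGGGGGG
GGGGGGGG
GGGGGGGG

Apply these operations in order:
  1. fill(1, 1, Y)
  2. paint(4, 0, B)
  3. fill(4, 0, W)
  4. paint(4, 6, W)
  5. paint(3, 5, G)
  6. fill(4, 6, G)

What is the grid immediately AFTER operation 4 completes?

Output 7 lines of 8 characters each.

Answer: YYYYYYYY
YYYYYYYY
YWYYYYYY
YYYYYYYY
WYYYYYWY
YYYYYYYY
YYYYYYYY

Derivation:
After op 1 fill(1,1,Y) [55 cells changed]:
YYYYYYYY
YYYYYYYY
YWYYYYYY
YYYYYYYY
YYYYYYYY
YYYYYYYY
YYYYYYYY
After op 2 paint(4,0,B):
YYYYYYYY
YYYYYYYY
YWYYYYYY
YYYYYYYY
BYYYYYYY
YYYYYYYY
YYYYYYYY
After op 3 fill(4,0,W) [1 cells changed]:
YYYYYYYY
YYYYYYYY
YWYYYYYY
YYYYYYYY
WYYYYYYY
YYYYYYYY
YYYYYYYY
After op 4 paint(4,6,W):
YYYYYYYY
YYYYYYYY
YWYYYYYY
YYYYYYYY
WYYYYYWY
YYYYYYYY
YYYYYYYY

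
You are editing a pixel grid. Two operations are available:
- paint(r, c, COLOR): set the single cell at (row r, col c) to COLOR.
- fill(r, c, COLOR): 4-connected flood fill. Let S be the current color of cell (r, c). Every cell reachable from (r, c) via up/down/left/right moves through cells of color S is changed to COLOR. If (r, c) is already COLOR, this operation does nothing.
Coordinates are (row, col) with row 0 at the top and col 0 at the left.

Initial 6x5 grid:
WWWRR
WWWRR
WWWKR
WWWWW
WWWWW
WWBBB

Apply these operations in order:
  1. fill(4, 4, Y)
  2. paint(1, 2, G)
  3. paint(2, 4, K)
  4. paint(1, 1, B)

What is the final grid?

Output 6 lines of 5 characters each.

After op 1 fill(4,4,Y) [21 cells changed]:
YYYRR
YYYRR
YYYKR
YYYYY
YYYYY
YYBBB
After op 2 paint(1,2,G):
YYYRR
YYGRR
YYYKR
YYYYY
YYYYY
YYBBB
After op 3 paint(2,4,K):
YYYRR
YYGRR
YYYKK
YYYYY
YYYYY
YYBBB
After op 4 paint(1,1,B):
YYYRR
YBGRR
YYYKK
YYYYY
YYYYY
YYBBB

Answer: YYYRR
YBGRR
YYYKK
YYYYY
YYYYY
YYBBB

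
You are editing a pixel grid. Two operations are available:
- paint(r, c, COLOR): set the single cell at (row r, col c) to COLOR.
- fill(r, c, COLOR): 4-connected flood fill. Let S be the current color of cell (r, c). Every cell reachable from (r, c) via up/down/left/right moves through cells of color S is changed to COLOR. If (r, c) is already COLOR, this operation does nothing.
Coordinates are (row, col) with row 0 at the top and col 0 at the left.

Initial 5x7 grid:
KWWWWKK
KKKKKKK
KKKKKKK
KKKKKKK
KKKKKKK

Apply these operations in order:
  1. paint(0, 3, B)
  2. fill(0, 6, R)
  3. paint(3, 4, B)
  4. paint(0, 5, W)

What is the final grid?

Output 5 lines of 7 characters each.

After op 1 paint(0,3,B):
KWWBWKK
KKKKKKK
KKKKKKK
KKKKKKK
KKKKKKK
After op 2 fill(0,6,R) [31 cells changed]:
RWWBWRR
RRRRRRR
RRRRRRR
RRRRRRR
RRRRRRR
After op 3 paint(3,4,B):
RWWBWRR
RRRRRRR
RRRRRRR
RRRRBRR
RRRRRRR
After op 4 paint(0,5,W):
RWWBWWR
RRRRRRR
RRRRRRR
RRRRBRR
RRRRRRR

Answer: RWWBWWR
RRRRRRR
RRRRRRR
RRRRBRR
RRRRRRR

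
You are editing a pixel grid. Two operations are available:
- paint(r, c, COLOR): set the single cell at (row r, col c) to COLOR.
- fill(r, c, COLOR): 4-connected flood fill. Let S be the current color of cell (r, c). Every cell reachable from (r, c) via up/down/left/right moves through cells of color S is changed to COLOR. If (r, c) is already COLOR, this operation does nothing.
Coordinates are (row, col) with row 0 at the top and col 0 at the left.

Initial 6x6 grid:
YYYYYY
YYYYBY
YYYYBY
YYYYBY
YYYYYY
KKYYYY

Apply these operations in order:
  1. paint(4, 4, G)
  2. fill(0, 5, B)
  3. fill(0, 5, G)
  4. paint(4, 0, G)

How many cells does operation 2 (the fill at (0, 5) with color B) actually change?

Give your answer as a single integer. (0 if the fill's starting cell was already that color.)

Answer: 30

Derivation:
After op 1 paint(4,4,G):
YYYYYY
YYYYBY
YYYYBY
YYYYBY
YYYYGY
KKYYYY
After op 2 fill(0,5,B) [30 cells changed]:
BBBBBB
BBBBBB
BBBBBB
BBBBBB
BBBBGB
KKBBBB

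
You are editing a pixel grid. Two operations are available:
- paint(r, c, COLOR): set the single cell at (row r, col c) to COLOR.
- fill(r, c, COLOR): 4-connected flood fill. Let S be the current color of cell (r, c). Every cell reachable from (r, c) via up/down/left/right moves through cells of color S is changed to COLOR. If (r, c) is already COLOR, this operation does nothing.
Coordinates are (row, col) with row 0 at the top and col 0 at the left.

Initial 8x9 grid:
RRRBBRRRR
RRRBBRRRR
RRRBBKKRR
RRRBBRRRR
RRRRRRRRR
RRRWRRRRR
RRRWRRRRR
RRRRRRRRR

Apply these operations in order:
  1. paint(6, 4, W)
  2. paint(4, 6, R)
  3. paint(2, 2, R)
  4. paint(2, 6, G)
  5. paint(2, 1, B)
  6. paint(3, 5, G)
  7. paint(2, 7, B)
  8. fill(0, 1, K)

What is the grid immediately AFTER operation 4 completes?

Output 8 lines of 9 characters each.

After op 1 paint(6,4,W):
RRRBBRRRR
RRRBBRRRR
RRRBBKKRR
RRRBBRRRR
RRRRRRRRR
RRRWRRRRR
RRRWWRRRR
RRRRRRRRR
After op 2 paint(4,6,R):
RRRBBRRRR
RRRBBRRRR
RRRBBKKRR
RRRBBRRRR
RRRRRRRRR
RRRWRRRRR
RRRWWRRRR
RRRRRRRRR
After op 3 paint(2,2,R):
RRRBBRRRR
RRRBBRRRR
RRRBBKKRR
RRRBBRRRR
RRRRRRRRR
RRRWRRRRR
RRRWWRRRR
RRRRRRRRR
After op 4 paint(2,6,G):
RRRBBRRRR
RRRBBRRRR
RRRBBKGRR
RRRBBRRRR
RRRRRRRRR
RRRWRRRRR
RRRWWRRRR
RRRRRRRRR

Answer: RRRBBRRRR
RRRBBRRRR
RRRBBKGRR
RRRBBRRRR
RRRRRRRRR
RRRWRRRRR
RRRWWRRRR
RRRRRRRRR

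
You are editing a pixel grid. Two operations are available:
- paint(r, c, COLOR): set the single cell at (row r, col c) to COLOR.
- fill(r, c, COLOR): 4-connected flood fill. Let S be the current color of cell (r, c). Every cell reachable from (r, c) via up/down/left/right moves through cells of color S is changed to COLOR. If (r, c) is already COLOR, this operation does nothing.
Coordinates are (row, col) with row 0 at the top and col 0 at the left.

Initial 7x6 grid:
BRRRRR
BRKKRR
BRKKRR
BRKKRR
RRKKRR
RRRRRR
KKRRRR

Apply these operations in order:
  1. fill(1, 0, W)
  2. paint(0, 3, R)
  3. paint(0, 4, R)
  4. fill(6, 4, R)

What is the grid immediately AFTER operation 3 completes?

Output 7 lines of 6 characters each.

Answer: WRRRRR
WRKKRR
WRKKRR
WRKKRR
RRKKRR
RRRRRR
KKRRRR

Derivation:
After op 1 fill(1,0,W) [4 cells changed]:
WRRRRR
WRKKRR
WRKKRR
WRKKRR
RRKKRR
RRRRRR
KKRRRR
After op 2 paint(0,3,R):
WRRRRR
WRKKRR
WRKKRR
WRKKRR
RRKKRR
RRRRRR
KKRRRR
After op 3 paint(0,4,R):
WRRRRR
WRKKRR
WRKKRR
WRKKRR
RRKKRR
RRRRRR
KKRRRR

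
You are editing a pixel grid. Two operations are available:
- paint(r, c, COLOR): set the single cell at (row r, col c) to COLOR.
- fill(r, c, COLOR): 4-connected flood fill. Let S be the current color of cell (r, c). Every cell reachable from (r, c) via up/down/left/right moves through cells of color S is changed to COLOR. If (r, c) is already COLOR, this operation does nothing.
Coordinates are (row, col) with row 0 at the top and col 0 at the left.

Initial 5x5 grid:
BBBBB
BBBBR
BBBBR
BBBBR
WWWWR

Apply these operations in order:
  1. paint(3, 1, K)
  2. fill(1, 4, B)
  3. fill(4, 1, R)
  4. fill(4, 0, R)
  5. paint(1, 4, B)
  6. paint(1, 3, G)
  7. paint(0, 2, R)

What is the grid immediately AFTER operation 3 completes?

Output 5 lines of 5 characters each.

Answer: BBBBB
BBBBB
BBBBB
BKBBB
RRRRB

Derivation:
After op 1 paint(3,1,K):
BBBBB
BBBBR
BBBBR
BKBBR
WWWWR
After op 2 fill(1,4,B) [4 cells changed]:
BBBBB
BBBBB
BBBBB
BKBBB
WWWWB
After op 3 fill(4,1,R) [4 cells changed]:
BBBBB
BBBBB
BBBBB
BKBBB
RRRRB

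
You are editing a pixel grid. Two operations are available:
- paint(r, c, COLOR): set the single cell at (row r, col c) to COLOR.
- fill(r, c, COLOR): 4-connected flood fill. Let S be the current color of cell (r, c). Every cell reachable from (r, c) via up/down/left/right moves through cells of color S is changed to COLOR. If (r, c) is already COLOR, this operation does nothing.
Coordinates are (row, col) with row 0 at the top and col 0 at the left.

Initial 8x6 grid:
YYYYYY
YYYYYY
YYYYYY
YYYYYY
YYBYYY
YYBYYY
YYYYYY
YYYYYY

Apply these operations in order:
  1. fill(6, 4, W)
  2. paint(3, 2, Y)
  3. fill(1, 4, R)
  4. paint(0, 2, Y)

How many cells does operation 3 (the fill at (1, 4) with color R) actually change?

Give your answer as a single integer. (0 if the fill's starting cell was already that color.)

Answer: 45

Derivation:
After op 1 fill(6,4,W) [46 cells changed]:
WWWWWW
WWWWWW
WWWWWW
WWWWWW
WWBWWW
WWBWWW
WWWWWW
WWWWWW
After op 2 paint(3,2,Y):
WWWWWW
WWWWWW
WWWWWW
WWYWWW
WWBWWW
WWBWWW
WWWWWW
WWWWWW
After op 3 fill(1,4,R) [45 cells changed]:
RRRRRR
RRRRRR
RRRRRR
RRYRRR
RRBRRR
RRBRRR
RRRRRR
RRRRRR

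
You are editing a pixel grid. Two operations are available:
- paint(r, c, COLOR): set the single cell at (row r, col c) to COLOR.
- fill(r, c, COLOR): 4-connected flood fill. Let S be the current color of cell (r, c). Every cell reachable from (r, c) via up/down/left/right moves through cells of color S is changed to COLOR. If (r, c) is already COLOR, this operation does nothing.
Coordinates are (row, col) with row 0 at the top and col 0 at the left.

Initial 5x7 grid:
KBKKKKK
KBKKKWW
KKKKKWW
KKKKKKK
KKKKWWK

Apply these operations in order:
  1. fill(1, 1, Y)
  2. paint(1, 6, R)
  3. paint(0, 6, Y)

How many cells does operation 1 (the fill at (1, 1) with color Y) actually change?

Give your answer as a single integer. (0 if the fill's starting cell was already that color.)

Answer: 2

Derivation:
After op 1 fill(1,1,Y) [2 cells changed]:
KYKKKKK
KYKKKWW
KKKKKWW
KKKKKKK
KKKKWWK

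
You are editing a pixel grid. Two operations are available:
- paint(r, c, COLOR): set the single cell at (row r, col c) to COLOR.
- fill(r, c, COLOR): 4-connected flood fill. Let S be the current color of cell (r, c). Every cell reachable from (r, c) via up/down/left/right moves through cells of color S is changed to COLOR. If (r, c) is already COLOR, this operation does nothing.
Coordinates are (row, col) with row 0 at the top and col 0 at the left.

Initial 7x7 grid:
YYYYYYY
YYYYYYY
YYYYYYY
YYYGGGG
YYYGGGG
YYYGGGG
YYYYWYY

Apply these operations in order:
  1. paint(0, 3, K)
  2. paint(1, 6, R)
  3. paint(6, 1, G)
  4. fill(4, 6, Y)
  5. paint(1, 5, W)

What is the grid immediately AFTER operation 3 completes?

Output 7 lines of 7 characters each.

After op 1 paint(0,3,K):
YYYKYYY
YYYYYYY
YYYYYYY
YYYGGGG
YYYGGGG
YYYGGGG
YYYYWYY
After op 2 paint(1,6,R):
YYYKYYY
YYYYYYR
YYYYYYY
YYYGGGG
YYYGGGG
YYYGGGG
YYYYWYY
After op 3 paint(6,1,G):
YYYKYYY
YYYYYYR
YYYYYYY
YYYGGGG
YYYGGGG
YYYGGGG
YGYYWYY

Answer: YYYKYYY
YYYYYYR
YYYYYYY
YYYGGGG
YYYGGGG
YYYGGGG
YGYYWYY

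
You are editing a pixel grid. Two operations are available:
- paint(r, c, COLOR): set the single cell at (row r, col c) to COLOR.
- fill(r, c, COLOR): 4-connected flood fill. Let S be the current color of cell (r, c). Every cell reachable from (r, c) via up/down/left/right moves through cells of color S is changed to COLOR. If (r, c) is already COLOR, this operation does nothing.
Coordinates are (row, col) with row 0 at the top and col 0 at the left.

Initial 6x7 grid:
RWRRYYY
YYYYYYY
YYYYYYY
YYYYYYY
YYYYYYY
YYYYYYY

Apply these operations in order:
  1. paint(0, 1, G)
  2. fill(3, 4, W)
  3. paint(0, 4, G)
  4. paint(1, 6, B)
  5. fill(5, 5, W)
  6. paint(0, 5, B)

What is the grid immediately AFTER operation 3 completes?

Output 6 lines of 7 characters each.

After op 1 paint(0,1,G):
RGRRYYY
YYYYYYY
YYYYYYY
YYYYYYY
YYYYYYY
YYYYYYY
After op 2 fill(3,4,W) [38 cells changed]:
RGRRWWW
WWWWWWW
WWWWWWW
WWWWWWW
WWWWWWW
WWWWWWW
After op 3 paint(0,4,G):
RGRRGWW
WWWWWWW
WWWWWWW
WWWWWWW
WWWWWWW
WWWWWWW

Answer: RGRRGWW
WWWWWWW
WWWWWWW
WWWWWWW
WWWWWWW
WWWWWWW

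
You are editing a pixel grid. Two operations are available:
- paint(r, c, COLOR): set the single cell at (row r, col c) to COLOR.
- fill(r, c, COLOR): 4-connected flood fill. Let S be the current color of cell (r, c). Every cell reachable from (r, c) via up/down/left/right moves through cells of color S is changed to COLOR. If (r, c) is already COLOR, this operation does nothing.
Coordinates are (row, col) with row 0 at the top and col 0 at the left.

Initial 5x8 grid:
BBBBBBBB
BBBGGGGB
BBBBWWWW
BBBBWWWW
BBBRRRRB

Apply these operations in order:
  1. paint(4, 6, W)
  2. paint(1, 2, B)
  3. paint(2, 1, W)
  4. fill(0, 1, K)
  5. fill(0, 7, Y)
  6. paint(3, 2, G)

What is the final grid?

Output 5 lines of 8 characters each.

After op 1 paint(4,6,W):
BBBBBBBB
BBBGGGGB
BBBBWWWW
BBBBWWWW
BBBRRRWB
After op 2 paint(1,2,B):
BBBBBBBB
BBBGGGGB
BBBBWWWW
BBBBWWWW
BBBRRRWB
After op 3 paint(2,1,W):
BBBBBBBB
BBBGGGGB
BWBBWWWW
BBBBWWWW
BBBRRRWB
After op 4 fill(0,1,K) [22 cells changed]:
KKKKKKKK
KKKGGGGK
KWKKWWWW
KKKKWWWW
KKKRRRWB
After op 5 fill(0,7,Y) [22 cells changed]:
YYYYYYYY
YYYGGGGY
YWYYWWWW
YYYYWWWW
YYYRRRWB
After op 6 paint(3,2,G):
YYYYYYYY
YYYGGGGY
YWYYWWWW
YYGYWWWW
YYYRRRWB

Answer: YYYYYYYY
YYYGGGGY
YWYYWWWW
YYGYWWWW
YYYRRRWB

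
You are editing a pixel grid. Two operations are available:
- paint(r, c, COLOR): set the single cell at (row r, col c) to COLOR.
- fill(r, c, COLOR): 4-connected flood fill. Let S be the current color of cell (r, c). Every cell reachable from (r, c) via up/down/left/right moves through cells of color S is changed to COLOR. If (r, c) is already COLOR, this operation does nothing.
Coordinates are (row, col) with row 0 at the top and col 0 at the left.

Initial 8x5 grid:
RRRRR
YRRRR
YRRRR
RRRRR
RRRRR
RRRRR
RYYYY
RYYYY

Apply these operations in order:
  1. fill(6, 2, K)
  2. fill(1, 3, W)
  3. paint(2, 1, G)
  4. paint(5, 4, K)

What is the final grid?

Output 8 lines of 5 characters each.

After op 1 fill(6,2,K) [8 cells changed]:
RRRRR
YRRRR
YRRRR
RRRRR
RRRRR
RRRRR
RKKKK
RKKKK
After op 2 fill(1,3,W) [30 cells changed]:
WWWWW
YWWWW
YWWWW
WWWWW
WWWWW
WWWWW
WKKKK
WKKKK
After op 3 paint(2,1,G):
WWWWW
YWWWW
YGWWW
WWWWW
WWWWW
WWWWW
WKKKK
WKKKK
After op 4 paint(5,4,K):
WWWWW
YWWWW
YGWWW
WWWWW
WWWWW
WWWWK
WKKKK
WKKKK

Answer: WWWWW
YWWWW
YGWWW
WWWWW
WWWWW
WWWWK
WKKKK
WKKKK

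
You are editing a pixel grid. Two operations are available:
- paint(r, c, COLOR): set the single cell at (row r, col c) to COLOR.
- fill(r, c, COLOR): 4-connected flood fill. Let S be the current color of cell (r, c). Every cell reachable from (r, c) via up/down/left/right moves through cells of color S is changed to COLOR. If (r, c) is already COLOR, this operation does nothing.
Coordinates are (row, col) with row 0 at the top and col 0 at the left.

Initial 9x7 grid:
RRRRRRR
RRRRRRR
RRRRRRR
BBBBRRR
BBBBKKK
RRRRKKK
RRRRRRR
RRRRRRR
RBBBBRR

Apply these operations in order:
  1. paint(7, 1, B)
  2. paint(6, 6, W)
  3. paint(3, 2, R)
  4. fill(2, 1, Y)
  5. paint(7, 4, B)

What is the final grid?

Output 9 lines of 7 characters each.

Answer: YYYYYYY
YYYYYYY
YYYYYYY
BBYBYYY
BBBBKKK
RRRRKKK
RRRRRRW
RBRRBRR
RBBBBRR

Derivation:
After op 1 paint(7,1,B):
RRRRRRR
RRRRRRR
RRRRRRR
BBBBRRR
BBBBKKK
RRRRKKK
RRRRRRR
RBRRRRR
RBBBBRR
After op 2 paint(6,6,W):
RRRRRRR
RRRRRRR
RRRRRRR
BBBBRRR
BBBBKKK
RRRRKKK
RRRRRRW
RBRRRRR
RBBBBRR
After op 3 paint(3,2,R):
RRRRRRR
RRRRRRR
RRRRRRR
BBRBRRR
BBBBKKK
RRRRKKK
RRRRRRW
RBRRRRR
RBBBBRR
After op 4 fill(2,1,Y) [25 cells changed]:
YYYYYYY
YYYYYYY
YYYYYYY
BBYBYYY
BBBBKKK
RRRRKKK
RRRRRRW
RBRRRRR
RBBBBRR
After op 5 paint(7,4,B):
YYYYYYY
YYYYYYY
YYYYYYY
BBYBYYY
BBBBKKK
RRRRKKK
RRRRRRW
RBRRBRR
RBBBBRR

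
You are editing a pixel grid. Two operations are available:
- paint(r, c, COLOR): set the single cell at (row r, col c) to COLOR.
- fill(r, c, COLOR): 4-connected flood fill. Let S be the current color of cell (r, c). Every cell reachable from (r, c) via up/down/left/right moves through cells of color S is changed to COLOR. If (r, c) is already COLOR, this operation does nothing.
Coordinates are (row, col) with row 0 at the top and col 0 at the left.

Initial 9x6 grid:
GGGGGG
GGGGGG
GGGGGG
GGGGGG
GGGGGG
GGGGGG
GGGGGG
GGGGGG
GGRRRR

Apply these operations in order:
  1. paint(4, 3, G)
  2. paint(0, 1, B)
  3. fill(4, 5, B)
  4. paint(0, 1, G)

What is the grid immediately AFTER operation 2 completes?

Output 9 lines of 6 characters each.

Answer: GBGGGG
GGGGGG
GGGGGG
GGGGGG
GGGGGG
GGGGGG
GGGGGG
GGGGGG
GGRRRR

Derivation:
After op 1 paint(4,3,G):
GGGGGG
GGGGGG
GGGGGG
GGGGGG
GGGGGG
GGGGGG
GGGGGG
GGGGGG
GGRRRR
After op 2 paint(0,1,B):
GBGGGG
GGGGGG
GGGGGG
GGGGGG
GGGGGG
GGGGGG
GGGGGG
GGGGGG
GGRRRR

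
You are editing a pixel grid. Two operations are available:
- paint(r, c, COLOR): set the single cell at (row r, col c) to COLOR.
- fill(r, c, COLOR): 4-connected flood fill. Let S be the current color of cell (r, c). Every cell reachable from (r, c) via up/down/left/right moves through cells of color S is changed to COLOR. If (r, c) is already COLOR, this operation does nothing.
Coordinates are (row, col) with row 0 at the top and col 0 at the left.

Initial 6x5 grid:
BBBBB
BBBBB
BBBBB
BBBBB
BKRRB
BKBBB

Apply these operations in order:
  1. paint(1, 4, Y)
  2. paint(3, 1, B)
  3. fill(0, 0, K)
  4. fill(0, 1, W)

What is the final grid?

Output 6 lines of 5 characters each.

After op 1 paint(1,4,Y):
BBBBB
BBBBY
BBBBB
BBBBB
BKRRB
BKBBB
After op 2 paint(3,1,B):
BBBBB
BBBBY
BBBBB
BBBBB
BKRRB
BKBBB
After op 3 fill(0,0,K) [25 cells changed]:
KKKKK
KKKKY
KKKKK
KKKKK
KKRRK
KKKKK
After op 4 fill(0,1,W) [27 cells changed]:
WWWWW
WWWWY
WWWWW
WWWWW
WWRRW
WWWWW

Answer: WWWWW
WWWWY
WWWWW
WWWWW
WWRRW
WWWWW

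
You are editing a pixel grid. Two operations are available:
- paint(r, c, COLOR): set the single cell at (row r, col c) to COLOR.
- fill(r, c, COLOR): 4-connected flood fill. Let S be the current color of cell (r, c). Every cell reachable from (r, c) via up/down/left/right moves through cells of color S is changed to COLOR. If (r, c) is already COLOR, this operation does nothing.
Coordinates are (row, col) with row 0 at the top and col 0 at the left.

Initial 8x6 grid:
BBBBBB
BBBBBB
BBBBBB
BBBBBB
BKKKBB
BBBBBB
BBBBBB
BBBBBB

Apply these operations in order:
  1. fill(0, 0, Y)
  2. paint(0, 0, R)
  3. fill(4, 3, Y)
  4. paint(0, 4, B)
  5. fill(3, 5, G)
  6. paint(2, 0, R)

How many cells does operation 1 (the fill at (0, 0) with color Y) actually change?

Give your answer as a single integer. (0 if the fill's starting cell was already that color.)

After op 1 fill(0,0,Y) [45 cells changed]:
YYYYYY
YYYYYY
YYYYYY
YYYYYY
YKKKYY
YYYYYY
YYYYYY
YYYYYY

Answer: 45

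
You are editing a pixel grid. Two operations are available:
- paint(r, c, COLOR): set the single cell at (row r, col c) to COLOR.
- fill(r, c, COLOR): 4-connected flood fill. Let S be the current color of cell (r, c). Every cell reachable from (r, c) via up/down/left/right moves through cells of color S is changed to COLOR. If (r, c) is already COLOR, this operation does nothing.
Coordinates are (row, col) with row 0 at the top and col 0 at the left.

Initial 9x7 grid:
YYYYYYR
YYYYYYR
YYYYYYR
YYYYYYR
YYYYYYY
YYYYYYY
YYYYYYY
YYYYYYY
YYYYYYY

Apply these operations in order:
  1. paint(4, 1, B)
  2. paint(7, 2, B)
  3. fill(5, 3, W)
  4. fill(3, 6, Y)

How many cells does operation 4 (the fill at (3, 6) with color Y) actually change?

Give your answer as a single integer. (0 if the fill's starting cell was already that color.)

After op 1 paint(4,1,B):
YYYYYYR
YYYYYYR
YYYYYYR
YYYYYYR
YBYYYYY
YYYYYYY
YYYYYYY
YYYYYYY
YYYYYYY
After op 2 paint(7,2,B):
YYYYYYR
YYYYYYR
YYYYYYR
YYYYYYR
YBYYYYY
YYYYYYY
YYYYYYY
YYBYYYY
YYYYYYY
After op 3 fill(5,3,W) [57 cells changed]:
WWWWWWR
WWWWWWR
WWWWWWR
WWWWWWR
WBWWWWW
WWWWWWW
WWWWWWW
WWBWWWW
WWWWWWW
After op 4 fill(3,6,Y) [4 cells changed]:
WWWWWWY
WWWWWWY
WWWWWWY
WWWWWWY
WBWWWWW
WWWWWWW
WWWWWWW
WWBWWWW
WWWWWWW

Answer: 4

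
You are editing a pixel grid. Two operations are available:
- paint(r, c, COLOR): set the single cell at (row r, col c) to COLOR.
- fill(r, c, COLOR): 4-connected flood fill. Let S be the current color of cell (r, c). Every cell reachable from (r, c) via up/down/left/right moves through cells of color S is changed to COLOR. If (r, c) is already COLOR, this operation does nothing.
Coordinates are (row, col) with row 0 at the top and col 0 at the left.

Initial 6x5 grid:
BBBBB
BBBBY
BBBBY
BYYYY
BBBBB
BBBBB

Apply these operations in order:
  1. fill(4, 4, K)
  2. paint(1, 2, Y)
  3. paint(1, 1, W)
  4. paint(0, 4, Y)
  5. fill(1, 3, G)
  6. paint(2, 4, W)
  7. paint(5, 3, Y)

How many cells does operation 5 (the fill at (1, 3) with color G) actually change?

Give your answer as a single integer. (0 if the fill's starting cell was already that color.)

After op 1 fill(4,4,K) [24 cells changed]:
KKKKK
KKKKY
KKKKY
KYYYY
KKKKK
KKKKK
After op 2 paint(1,2,Y):
KKKKK
KKYKY
KKKKY
KYYYY
KKKKK
KKKKK
After op 3 paint(1,1,W):
KKKKK
KWYKY
KKKKY
KYYYY
KKKKK
KKKKK
After op 4 paint(0,4,Y):
KKKKY
KWYKY
KKKKY
KYYYY
KKKKK
KKKKK
After op 5 fill(1,3,G) [21 cells changed]:
GGGGY
GWYGY
GGGGY
GYYYY
GGGGG
GGGGG

Answer: 21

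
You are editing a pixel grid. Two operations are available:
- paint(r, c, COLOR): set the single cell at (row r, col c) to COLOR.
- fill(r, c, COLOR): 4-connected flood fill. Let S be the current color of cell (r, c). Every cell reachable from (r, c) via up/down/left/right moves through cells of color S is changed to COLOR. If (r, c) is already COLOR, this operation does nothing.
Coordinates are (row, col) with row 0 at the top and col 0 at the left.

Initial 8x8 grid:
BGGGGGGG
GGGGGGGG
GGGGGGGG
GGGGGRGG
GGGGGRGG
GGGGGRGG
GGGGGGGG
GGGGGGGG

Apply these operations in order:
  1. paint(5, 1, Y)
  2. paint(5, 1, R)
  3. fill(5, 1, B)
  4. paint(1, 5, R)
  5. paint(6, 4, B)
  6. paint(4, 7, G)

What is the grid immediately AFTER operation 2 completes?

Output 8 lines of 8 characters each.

After op 1 paint(5,1,Y):
BGGGGGGG
GGGGGGGG
GGGGGGGG
GGGGGRGG
GGGGGRGG
GYGGGRGG
GGGGGGGG
GGGGGGGG
After op 2 paint(5,1,R):
BGGGGGGG
GGGGGGGG
GGGGGGGG
GGGGGRGG
GGGGGRGG
GRGGGRGG
GGGGGGGG
GGGGGGGG

Answer: BGGGGGGG
GGGGGGGG
GGGGGGGG
GGGGGRGG
GGGGGRGG
GRGGGRGG
GGGGGGGG
GGGGGGGG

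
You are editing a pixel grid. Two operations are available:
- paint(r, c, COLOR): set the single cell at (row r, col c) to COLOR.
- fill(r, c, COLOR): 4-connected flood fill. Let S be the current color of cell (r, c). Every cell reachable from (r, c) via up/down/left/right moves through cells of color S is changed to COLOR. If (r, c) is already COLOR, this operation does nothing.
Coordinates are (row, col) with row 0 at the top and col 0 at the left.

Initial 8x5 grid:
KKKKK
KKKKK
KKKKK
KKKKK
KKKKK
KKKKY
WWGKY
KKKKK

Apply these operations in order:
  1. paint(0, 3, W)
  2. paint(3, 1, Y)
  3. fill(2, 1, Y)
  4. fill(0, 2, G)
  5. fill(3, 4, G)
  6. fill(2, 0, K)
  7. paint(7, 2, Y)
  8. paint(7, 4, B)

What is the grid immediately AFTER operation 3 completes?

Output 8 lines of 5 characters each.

Answer: YYYWY
YYYYY
YYYYY
YYYYY
YYYYY
YYYYY
WWGYY
YYYYY

Derivation:
After op 1 paint(0,3,W):
KKKWK
KKKKK
KKKKK
KKKKK
KKKKK
KKKKY
WWGKY
KKKKK
After op 2 paint(3,1,Y):
KKKWK
KKKKK
KKKKK
KYKKK
KKKKK
KKKKY
WWGKY
KKKKK
After op 3 fill(2,1,Y) [33 cells changed]:
YYYWY
YYYYY
YYYYY
YYYYY
YYYYY
YYYYY
WWGYY
YYYYY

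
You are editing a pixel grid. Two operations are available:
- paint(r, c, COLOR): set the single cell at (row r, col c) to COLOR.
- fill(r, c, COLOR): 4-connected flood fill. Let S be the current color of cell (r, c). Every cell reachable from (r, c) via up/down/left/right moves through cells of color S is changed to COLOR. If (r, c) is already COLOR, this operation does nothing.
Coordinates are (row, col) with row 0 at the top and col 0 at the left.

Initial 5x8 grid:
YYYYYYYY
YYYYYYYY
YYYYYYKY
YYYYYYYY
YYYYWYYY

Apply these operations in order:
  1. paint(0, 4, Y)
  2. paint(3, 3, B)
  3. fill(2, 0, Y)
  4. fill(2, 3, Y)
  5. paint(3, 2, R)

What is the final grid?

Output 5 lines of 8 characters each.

Answer: YYYYYYYY
YYYYYYYY
YYYYYYKY
YYRBYYYY
YYYYWYYY

Derivation:
After op 1 paint(0,4,Y):
YYYYYYYY
YYYYYYYY
YYYYYYKY
YYYYYYYY
YYYYWYYY
After op 2 paint(3,3,B):
YYYYYYYY
YYYYYYYY
YYYYYYKY
YYYBYYYY
YYYYWYYY
After op 3 fill(2,0,Y) [0 cells changed]:
YYYYYYYY
YYYYYYYY
YYYYYYKY
YYYBYYYY
YYYYWYYY
After op 4 fill(2,3,Y) [0 cells changed]:
YYYYYYYY
YYYYYYYY
YYYYYYKY
YYYBYYYY
YYYYWYYY
After op 5 paint(3,2,R):
YYYYYYYY
YYYYYYYY
YYYYYYKY
YYRBYYYY
YYYYWYYY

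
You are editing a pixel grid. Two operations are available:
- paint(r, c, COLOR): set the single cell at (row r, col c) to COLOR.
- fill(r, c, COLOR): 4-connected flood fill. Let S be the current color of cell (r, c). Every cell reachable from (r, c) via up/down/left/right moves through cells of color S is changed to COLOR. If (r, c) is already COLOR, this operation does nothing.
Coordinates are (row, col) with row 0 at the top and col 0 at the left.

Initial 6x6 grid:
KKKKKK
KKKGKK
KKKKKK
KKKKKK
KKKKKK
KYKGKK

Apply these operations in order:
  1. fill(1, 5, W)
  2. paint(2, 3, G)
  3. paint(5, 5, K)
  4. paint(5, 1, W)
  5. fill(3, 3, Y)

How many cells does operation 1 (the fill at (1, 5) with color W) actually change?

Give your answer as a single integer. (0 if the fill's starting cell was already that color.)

Answer: 33

Derivation:
After op 1 fill(1,5,W) [33 cells changed]:
WWWWWW
WWWGWW
WWWWWW
WWWWWW
WWWWWW
WYWGWW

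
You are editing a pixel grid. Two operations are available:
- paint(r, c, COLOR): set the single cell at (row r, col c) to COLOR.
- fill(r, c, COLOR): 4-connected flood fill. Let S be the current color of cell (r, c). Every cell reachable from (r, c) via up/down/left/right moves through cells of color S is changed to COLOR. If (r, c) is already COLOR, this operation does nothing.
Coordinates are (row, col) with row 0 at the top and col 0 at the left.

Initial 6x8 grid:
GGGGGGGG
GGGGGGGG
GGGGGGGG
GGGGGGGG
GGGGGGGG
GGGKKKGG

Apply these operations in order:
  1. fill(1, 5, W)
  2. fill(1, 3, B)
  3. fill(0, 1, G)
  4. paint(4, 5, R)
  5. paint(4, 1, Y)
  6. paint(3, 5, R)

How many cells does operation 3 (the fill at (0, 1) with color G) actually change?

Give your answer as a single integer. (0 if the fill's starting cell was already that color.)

Answer: 45

Derivation:
After op 1 fill(1,5,W) [45 cells changed]:
WWWWWWWW
WWWWWWWW
WWWWWWWW
WWWWWWWW
WWWWWWWW
WWWKKKWW
After op 2 fill(1,3,B) [45 cells changed]:
BBBBBBBB
BBBBBBBB
BBBBBBBB
BBBBBBBB
BBBBBBBB
BBBKKKBB
After op 3 fill(0,1,G) [45 cells changed]:
GGGGGGGG
GGGGGGGG
GGGGGGGG
GGGGGGGG
GGGGGGGG
GGGKKKGG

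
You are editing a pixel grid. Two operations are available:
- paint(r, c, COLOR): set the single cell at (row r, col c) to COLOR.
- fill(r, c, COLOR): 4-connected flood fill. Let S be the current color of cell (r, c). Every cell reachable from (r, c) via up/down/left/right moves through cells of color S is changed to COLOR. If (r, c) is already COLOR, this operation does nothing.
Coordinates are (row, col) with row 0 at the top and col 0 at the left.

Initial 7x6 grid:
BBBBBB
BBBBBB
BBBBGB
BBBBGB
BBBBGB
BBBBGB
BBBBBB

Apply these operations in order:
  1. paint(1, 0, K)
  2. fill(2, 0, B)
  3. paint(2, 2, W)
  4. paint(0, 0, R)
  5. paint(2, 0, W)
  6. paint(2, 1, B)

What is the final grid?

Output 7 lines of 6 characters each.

After op 1 paint(1,0,K):
BBBBBB
KBBBBB
BBBBGB
BBBBGB
BBBBGB
BBBBGB
BBBBBB
After op 2 fill(2,0,B) [0 cells changed]:
BBBBBB
KBBBBB
BBBBGB
BBBBGB
BBBBGB
BBBBGB
BBBBBB
After op 3 paint(2,2,W):
BBBBBB
KBBBBB
BBWBGB
BBBBGB
BBBBGB
BBBBGB
BBBBBB
After op 4 paint(0,0,R):
RBBBBB
KBBBBB
BBWBGB
BBBBGB
BBBBGB
BBBBGB
BBBBBB
After op 5 paint(2,0,W):
RBBBBB
KBBBBB
WBWBGB
BBBBGB
BBBBGB
BBBBGB
BBBBBB
After op 6 paint(2,1,B):
RBBBBB
KBBBBB
WBWBGB
BBBBGB
BBBBGB
BBBBGB
BBBBBB

Answer: RBBBBB
KBBBBB
WBWBGB
BBBBGB
BBBBGB
BBBBGB
BBBBBB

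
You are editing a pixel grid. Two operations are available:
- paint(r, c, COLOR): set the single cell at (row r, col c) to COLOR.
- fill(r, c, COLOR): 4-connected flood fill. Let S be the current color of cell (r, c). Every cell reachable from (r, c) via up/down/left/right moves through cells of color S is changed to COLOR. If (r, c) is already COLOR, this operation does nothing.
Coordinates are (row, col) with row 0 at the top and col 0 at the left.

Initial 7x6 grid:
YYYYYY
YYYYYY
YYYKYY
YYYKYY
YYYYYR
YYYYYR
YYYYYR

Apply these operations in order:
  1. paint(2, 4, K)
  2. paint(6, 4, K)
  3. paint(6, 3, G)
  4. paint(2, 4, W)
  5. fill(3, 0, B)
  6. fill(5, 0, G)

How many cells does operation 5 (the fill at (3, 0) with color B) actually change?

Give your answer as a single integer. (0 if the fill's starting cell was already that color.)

Answer: 34

Derivation:
After op 1 paint(2,4,K):
YYYYYY
YYYYYY
YYYKKY
YYYKYY
YYYYYR
YYYYYR
YYYYYR
After op 2 paint(6,4,K):
YYYYYY
YYYYYY
YYYKKY
YYYKYY
YYYYYR
YYYYYR
YYYYKR
After op 3 paint(6,3,G):
YYYYYY
YYYYYY
YYYKKY
YYYKYY
YYYYYR
YYYYYR
YYYGKR
After op 4 paint(2,4,W):
YYYYYY
YYYYYY
YYYKWY
YYYKYY
YYYYYR
YYYYYR
YYYGKR
After op 5 fill(3,0,B) [34 cells changed]:
BBBBBB
BBBBBB
BBBKWB
BBBKBB
BBBBBR
BBBBBR
BBBGKR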